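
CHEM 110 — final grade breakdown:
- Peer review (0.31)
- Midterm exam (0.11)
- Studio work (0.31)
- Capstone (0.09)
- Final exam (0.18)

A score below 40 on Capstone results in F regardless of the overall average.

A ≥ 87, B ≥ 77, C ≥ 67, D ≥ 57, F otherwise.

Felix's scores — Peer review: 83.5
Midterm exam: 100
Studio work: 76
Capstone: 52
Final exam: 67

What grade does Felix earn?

Capstone score 52 ≥ 40: minimum met.
Weighted total:
  Peer review 83.5 × 0.31 = 25.885
  Midterm exam 100 × 0.11 = 11
  Studio work 76 × 0.31 = 23.56
  Capstone 52 × 0.09 = 4.68
  Final exam 67 × 0.18 = 12.06
Sum = 77.185
77.185 is ≥ 77 and < 87 → B

B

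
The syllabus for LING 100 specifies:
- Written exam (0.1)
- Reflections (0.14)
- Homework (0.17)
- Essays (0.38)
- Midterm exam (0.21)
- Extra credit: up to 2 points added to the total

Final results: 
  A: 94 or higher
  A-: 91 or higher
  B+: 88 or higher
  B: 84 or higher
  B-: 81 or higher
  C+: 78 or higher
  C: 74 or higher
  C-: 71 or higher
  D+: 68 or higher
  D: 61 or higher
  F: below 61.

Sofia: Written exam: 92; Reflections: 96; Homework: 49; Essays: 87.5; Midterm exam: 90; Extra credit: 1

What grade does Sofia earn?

B

Weighted total:
  Written exam 92 × 0.1 = 9.2
  Reflections 96 × 0.14 = 13.44
  Homework 49 × 0.17 = 8.33
  Essays 87.5 × 0.38 = 33.25
  Midterm exam 90 × 0.21 = 18.9
Sum = 83.12
Extra credit: 83.12 + 1 = 84.12
84.12 is ≥ 84 and < 88 → B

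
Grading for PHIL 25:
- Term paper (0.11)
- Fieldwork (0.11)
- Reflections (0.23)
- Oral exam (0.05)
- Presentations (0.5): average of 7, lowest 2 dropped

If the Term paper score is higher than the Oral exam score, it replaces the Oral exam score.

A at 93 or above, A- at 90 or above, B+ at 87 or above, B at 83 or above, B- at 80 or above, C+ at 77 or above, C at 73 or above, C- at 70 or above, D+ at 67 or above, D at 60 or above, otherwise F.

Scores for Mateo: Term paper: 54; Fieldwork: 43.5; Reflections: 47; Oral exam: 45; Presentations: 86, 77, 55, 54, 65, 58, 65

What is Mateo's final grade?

F

Presentations: drop 54, 55 → average of remaining 5 = 351/5 = 70.2
Term paper (54) > Oral exam (45), so Oral exam counts as 54.
Weighted total:
  Term paper 54 × 0.11 = 5.94
  Fieldwork 43.5 × 0.11 = 4.785
  Reflections 47 × 0.23 = 10.81
  Oral exam 54 × 0.05 = 2.7
  Presentations 70.2 × 0.5 = 35.1
Sum = 59.335
59.335 < 60 → F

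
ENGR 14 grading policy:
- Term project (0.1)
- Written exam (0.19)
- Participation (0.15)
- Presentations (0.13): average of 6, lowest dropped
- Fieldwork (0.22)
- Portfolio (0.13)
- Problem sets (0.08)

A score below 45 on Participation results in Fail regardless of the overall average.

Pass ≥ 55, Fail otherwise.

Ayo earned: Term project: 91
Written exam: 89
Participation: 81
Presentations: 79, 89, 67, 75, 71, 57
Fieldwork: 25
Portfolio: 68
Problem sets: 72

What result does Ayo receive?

Pass

Presentations: drop 57 → average of remaining 5 = 381/5 = 76.2
Participation score 81 ≥ 45: minimum met.
Weighted total:
  Term project 91 × 0.1 = 9.1
  Written exam 89 × 0.19 = 16.91
  Participation 81 × 0.15 = 12.15
  Presentations 76.2 × 0.13 = 9.906
  Fieldwork 25 × 0.22 = 5.5
  Portfolio 68 × 0.13 = 8.84
  Problem sets 72 × 0.08 = 5.76
Sum = 68.166
68.166 ≥ 55 → Pass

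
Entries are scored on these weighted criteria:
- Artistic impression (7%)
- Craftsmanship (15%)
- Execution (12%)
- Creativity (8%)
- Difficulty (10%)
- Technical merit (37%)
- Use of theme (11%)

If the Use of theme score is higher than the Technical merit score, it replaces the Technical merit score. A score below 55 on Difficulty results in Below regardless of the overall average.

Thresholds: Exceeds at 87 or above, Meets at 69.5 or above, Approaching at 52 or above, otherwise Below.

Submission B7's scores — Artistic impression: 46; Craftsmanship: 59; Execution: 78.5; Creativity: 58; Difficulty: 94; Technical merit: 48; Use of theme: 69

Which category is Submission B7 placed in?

Use of theme (69) > Technical merit (48), so Technical merit counts as 69.
Difficulty score 94 ≥ 55: minimum met.
Weighted total:
  Artistic impression 46 × 0.07 = 3.22
  Craftsmanship 59 × 0.15 = 8.85
  Execution 78.5 × 0.12 = 9.42
  Creativity 58 × 0.08 = 4.64
  Difficulty 94 × 0.1 = 9.4
  Technical merit 69 × 0.37 = 25.53
  Use of theme 69 × 0.11 = 7.59
Sum = 68.65
68.65 is ≥ 52 and < 69.5 → Approaching

Approaching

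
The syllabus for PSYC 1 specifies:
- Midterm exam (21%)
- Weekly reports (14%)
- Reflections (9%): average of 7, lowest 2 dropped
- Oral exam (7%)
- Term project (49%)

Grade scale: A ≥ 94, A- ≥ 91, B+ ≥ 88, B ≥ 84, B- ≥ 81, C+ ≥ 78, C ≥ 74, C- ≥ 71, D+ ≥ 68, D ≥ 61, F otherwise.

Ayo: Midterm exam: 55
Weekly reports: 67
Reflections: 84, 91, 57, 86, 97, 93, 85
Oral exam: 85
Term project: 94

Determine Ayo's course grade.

Reflections: drop 57, 84 → average of remaining 5 = 452/5 = 90.4
Weighted total:
  Midterm exam 55 × 0.21 = 11.55
  Weekly reports 67 × 0.14 = 9.38
  Reflections 90.4 × 0.09 = 8.136
  Oral exam 85 × 0.07 = 5.95
  Term project 94 × 0.49 = 46.06
Sum = 81.076
81.076 is ≥ 81 and < 84 → B-

B-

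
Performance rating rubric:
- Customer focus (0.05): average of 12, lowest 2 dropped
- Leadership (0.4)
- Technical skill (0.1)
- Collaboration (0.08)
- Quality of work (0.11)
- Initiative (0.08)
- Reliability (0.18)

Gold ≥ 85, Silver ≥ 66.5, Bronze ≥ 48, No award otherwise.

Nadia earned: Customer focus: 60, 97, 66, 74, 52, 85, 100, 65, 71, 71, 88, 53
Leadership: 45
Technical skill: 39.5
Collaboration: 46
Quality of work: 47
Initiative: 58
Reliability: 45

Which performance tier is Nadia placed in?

Customer focus: drop 52, 53 → average of remaining 10 = 777/10 = 77.7
Weighted total:
  Customer focus 77.7 × 0.05 = 3.885
  Leadership 45 × 0.4 = 18
  Technical skill 39.5 × 0.1 = 3.95
  Collaboration 46 × 0.08 = 3.68
  Quality of work 47 × 0.11 = 5.17
  Initiative 58 × 0.08 = 4.64
  Reliability 45 × 0.18 = 8.1
Sum = 47.425
47.425 < 48 → No award

No award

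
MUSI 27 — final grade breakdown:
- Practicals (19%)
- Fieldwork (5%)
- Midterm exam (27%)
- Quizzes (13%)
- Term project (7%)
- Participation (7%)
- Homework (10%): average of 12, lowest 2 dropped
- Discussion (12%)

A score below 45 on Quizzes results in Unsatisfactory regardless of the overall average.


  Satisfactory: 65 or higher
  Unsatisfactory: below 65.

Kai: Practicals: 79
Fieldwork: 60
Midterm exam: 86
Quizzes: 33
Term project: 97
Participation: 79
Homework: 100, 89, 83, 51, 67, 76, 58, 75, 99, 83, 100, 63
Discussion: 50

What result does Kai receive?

Homework: drop 51, 58 → average of remaining 10 = 835/10 = 83.5
Quizzes score 33 < 45: minimum not met.
Weighted total:
  Practicals 79 × 0.19 = 15.01
  Fieldwork 60 × 0.05 = 3
  Midterm exam 86 × 0.27 = 23.22
  Quizzes 33 × 0.13 = 4.29
  Term project 97 × 0.07 = 6.79
  Participation 79 × 0.07 = 5.53
  Homework 83.5 × 0.1 = 8.35
  Discussion 50 × 0.12 = 6
Sum = 72.19
Because the Quizzes minimum was not met, the result is Unsatisfactory.

Unsatisfactory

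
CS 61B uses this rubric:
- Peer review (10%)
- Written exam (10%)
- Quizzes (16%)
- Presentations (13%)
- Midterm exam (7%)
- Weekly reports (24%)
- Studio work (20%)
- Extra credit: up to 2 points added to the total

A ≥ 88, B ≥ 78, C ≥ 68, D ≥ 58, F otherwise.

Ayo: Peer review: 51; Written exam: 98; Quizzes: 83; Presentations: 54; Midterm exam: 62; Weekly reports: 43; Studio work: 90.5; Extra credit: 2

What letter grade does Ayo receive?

Weighted total:
  Peer review 51 × 0.1 = 5.1
  Written exam 98 × 0.1 = 9.8
  Quizzes 83 × 0.16 = 13.28
  Presentations 54 × 0.13 = 7.02
  Midterm exam 62 × 0.07 = 4.34
  Weekly reports 43 × 0.24 = 10.32
  Studio work 90.5 × 0.2 = 18.1
Sum = 67.96
Extra credit: 67.96 + 2 = 69.96
69.96 is ≥ 68 and < 78 → C

C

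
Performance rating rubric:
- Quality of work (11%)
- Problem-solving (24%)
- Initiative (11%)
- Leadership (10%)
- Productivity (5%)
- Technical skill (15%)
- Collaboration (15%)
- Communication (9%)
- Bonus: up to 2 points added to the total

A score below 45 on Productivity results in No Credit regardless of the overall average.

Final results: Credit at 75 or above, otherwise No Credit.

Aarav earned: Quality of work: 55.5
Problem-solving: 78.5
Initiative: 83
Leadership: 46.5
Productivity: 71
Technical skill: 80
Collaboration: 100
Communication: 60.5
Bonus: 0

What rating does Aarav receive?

No Credit

Productivity score 71 ≥ 45: minimum met.
Weighted total:
  Quality of work 55.5 × 0.11 = 6.105
  Problem-solving 78.5 × 0.24 = 18.84
  Initiative 83 × 0.11 = 9.13
  Leadership 46.5 × 0.1 = 4.65
  Productivity 71 × 0.05 = 3.55
  Technical skill 80 × 0.15 = 12
  Collaboration 100 × 0.15 = 15
  Communication 60.5 × 0.09 = 5.445
Sum = 74.72
Bonus: 74.72 + 0 = 74.72
74.72 < 75 → No Credit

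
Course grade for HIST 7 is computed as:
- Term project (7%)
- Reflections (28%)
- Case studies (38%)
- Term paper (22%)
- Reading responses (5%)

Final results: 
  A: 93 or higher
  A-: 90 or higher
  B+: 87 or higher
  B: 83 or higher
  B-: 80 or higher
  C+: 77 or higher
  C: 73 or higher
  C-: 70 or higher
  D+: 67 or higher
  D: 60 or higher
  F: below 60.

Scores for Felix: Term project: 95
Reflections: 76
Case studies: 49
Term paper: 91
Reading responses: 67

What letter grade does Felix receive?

D+

Weighted total:
  Term project 95 × 0.07 = 6.65
  Reflections 76 × 0.28 = 21.28
  Case studies 49 × 0.38 = 18.62
  Term paper 91 × 0.22 = 20.02
  Reading responses 67 × 0.05 = 3.35
Sum = 69.92
69.92 is ≥ 67 and < 70 → D+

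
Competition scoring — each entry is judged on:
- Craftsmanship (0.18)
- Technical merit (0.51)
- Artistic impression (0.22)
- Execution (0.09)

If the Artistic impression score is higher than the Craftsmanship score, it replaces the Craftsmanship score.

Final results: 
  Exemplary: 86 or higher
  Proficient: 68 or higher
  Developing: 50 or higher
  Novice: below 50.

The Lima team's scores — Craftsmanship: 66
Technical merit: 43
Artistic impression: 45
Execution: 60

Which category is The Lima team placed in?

Novice

Artistic impression (45) ≤ Craftsmanship (66), so Craftsmanship stays at 66.
Weighted total:
  Craftsmanship 66 × 0.18 = 11.88
  Technical merit 43 × 0.51 = 21.93
  Artistic impression 45 × 0.22 = 9.9
  Execution 60 × 0.09 = 5.4
Sum = 49.11
49.11 < 50 → Novice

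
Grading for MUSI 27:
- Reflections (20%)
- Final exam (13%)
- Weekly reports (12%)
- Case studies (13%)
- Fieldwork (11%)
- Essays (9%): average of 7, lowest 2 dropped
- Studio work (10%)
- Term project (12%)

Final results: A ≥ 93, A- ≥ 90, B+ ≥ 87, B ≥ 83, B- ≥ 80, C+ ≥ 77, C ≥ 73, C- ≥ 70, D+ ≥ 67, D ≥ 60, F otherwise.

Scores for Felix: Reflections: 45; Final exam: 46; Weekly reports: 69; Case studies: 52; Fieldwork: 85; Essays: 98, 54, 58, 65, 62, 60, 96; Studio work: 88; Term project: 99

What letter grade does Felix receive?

Essays: drop 54, 58 → average of remaining 5 = 381/5 = 76.2
Weighted total:
  Reflections 45 × 0.2 = 9
  Final exam 46 × 0.13 = 5.98
  Weekly reports 69 × 0.12 = 8.28
  Case studies 52 × 0.13 = 6.76
  Fieldwork 85 × 0.11 = 9.35
  Essays 76.2 × 0.09 = 6.858
  Studio work 88 × 0.1 = 8.8
  Term project 99 × 0.12 = 11.88
Sum = 66.908
66.908 is ≥ 60 and < 67 → D

D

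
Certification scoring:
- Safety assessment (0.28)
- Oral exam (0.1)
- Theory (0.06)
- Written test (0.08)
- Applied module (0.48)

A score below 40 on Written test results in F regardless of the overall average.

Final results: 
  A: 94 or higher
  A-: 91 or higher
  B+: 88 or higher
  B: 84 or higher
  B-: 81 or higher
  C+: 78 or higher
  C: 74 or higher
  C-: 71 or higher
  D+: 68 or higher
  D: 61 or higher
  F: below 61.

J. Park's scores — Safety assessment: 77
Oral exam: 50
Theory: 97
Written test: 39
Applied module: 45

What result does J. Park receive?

F

Written test score 39 < 40: minimum not met.
Weighted total:
  Safety assessment 77 × 0.28 = 21.56
  Oral exam 50 × 0.1 = 5
  Theory 97 × 0.06 = 5.82
  Written test 39 × 0.08 = 3.12
  Applied module 45 × 0.48 = 21.6
Sum = 57.1
Because the Written test minimum was not met, the result is F.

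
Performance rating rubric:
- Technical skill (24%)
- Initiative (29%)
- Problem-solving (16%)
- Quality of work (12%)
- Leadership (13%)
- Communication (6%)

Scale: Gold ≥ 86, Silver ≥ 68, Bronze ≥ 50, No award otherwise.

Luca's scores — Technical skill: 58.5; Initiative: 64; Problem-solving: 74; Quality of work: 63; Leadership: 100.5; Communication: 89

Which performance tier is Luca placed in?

Weighted total:
  Technical skill 58.5 × 0.24 = 14.04
  Initiative 64 × 0.29 = 18.56
  Problem-solving 74 × 0.16 = 11.84
  Quality of work 63 × 0.12 = 7.56
  Leadership 100.5 × 0.13 = 13.065
  Communication 89 × 0.06 = 5.34
Sum = 70.405
70.405 is ≥ 68 and < 86 → Silver

Silver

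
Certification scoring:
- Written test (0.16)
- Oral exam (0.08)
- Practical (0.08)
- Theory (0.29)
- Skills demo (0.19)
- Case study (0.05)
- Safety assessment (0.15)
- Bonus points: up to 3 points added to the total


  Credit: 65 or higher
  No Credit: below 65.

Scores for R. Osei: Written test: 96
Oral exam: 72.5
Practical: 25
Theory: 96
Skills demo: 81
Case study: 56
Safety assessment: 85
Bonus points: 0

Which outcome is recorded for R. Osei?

Credit

Weighted total:
  Written test 96 × 0.16 = 15.36
  Oral exam 72.5 × 0.08 = 5.8
  Practical 25 × 0.08 = 2
  Theory 96 × 0.29 = 27.84
  Skills demo 81 × 0.19 = 15.39
  Case study 56 × 0.05 = 2.8
  Safety assessment 85 × 0.15 = 12.75
Sum = 81.94
Bonus points: 81.94 + 0 = 81.94
81.94 ≥ 65 → Credit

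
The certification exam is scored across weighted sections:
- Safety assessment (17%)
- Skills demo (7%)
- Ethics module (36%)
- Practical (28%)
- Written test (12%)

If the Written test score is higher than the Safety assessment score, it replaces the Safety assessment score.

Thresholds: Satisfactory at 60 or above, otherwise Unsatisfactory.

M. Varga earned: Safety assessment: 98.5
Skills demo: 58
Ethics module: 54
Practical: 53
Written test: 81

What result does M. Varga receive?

Written test (81) ≤ Safety assessment (98.5), so Safety assessment stays at 98.5.
Weighted total:
  Safety assessment 98.5 × 0.17 = 16.745
  Skills demo 58 × 0.07 = 4.06
  Ethics module 54 × 0.36 = 19.44
  Practical 53 × 0.28 = 14.84
  Written test 81 × 0.12 = 9.72
Sum = 64.805
64.805 ≥ 60 → Satisfactory

Satisfactory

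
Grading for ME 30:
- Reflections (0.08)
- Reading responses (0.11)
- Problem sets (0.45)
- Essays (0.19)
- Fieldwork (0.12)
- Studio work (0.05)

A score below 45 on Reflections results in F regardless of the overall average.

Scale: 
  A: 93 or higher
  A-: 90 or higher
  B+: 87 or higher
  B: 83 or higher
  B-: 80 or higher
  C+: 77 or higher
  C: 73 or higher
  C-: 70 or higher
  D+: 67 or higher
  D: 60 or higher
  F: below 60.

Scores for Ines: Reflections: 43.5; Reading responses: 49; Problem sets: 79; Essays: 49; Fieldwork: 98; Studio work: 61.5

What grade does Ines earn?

Reflections score 43.5 < 45: minimum not met.
Weighted total:
  Reflections 43.5 × 0.08 = 3.48
  Reading responses 49 × 0.11 = 5.39
  Problem sets 79 × 0.45 = 35.55
  Essays 49 × 0.19 = 9.31
  Fieldwork 98 × 0.12 = 11.76
  Studio work 61.5 × 0.05 = 3.075
Sum = 68.565
Because the Reflections minimum was not met, the result is F.

F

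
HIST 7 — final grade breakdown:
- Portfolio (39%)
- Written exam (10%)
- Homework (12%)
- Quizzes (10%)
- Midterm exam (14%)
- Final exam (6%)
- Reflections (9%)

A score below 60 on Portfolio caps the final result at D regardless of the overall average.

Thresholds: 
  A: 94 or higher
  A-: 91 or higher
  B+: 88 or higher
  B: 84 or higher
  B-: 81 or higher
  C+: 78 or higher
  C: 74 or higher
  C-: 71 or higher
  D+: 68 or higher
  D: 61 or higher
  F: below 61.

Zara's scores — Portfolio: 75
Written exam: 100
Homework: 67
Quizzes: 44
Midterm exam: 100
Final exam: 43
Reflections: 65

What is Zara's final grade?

Portfolio score 75 ≥ 60: minimum met.
Weighted total:
  Portfolio 75 × 0.39 = 29.25
  Written exam 100 × 0.1 = 10
  Homework 67 × 0.12 = 8.04
  Quizzes 44 × 0.1 = 4.4
  Midterm exam 100 × 0.14 = 14
  Final exam 43 × 0.06 = 2.58
  Reflections 65 × 0.09 = 5.85
Sum = 74.12
74.12 is ≥ 74 and < 78 → C

C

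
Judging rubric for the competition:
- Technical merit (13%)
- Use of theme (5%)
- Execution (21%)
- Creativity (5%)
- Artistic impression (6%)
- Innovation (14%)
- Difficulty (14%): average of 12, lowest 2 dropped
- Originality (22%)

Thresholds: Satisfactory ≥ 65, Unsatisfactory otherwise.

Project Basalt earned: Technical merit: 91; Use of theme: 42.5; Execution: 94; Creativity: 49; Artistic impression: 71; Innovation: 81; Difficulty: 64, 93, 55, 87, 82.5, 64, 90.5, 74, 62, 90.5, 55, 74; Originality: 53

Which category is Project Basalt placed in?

Satisfactory

Difficulty: drop 55, 55 → average of remaining 10 = 781.5/10 = 78.15
Weighted total:
  Technical merit 91 × 0.13 = 11.83
  Use of theme 42.5 × 0.05 = 2.125
  Execution 94 × 0.21 = 19.74
  Creativity 49 × 0.05 = 2.45
  Artistic impression 71 × 0.06 = 4.26
  Innovation 81 × 0.14 = 11.34
  Difficulty 78.15 × 0.14 = 10.941
  Originality 53 × 0.22 = 11.66
Sum = 74.346
74.346 ≥ 65 → Satisfactory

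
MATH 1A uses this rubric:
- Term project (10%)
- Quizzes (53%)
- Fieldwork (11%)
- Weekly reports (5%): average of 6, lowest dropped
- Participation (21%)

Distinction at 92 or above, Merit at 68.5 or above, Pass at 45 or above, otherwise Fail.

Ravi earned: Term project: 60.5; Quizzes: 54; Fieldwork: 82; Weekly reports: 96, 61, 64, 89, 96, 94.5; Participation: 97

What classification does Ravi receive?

Pass

Weekly reports: drop 61 → average of remaining 5 = 439.5/5 = 87.9
Weighted total:
  Term project 60.5 × 0.1 = 6.05
  Quizzes 54 × 0.53 = 28.62
  Fieldwork 82 × 0.11 = 9.02
  Weekly reports 87.9 × 0.05 = 4.395
  Participation 97 × 0.21 = 20.37
Sum = 68.455
68.455 is ≥ 45 and < 68.5 → Pass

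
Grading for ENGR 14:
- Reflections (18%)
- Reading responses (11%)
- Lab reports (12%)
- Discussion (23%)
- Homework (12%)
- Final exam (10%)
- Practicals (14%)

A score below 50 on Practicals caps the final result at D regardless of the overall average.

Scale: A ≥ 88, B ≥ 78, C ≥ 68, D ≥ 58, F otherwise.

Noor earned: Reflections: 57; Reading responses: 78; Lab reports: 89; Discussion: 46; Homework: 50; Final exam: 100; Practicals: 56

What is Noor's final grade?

D

Practicals score 56 ≥ 50: minimum met.
Weighted total:
  Reflections 57 × 0.18 = 10.26
  Reading responses 78 × 0.11 = 8.58
  Lab reports 89 × 0.12 = 10.68
  Discussion 46 × 0.23 = 10.58
  Homework 50 × 0.12 = 6
  Final exam 100 × 0.1 = 10
  Practicals 56 × 0.14 = 7.84
Sum = 63.94
63.94 is ≥ 58 and < 68 → D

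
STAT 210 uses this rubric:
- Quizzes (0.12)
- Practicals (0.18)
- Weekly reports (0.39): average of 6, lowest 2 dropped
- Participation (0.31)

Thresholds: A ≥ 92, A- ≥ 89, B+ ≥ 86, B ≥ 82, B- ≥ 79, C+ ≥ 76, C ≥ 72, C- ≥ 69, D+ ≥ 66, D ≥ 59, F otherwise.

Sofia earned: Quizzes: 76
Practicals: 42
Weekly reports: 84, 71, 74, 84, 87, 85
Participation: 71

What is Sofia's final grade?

Weekly reports: drop 71, 74 → average of remaining 4 = 340/4 = 85
Weighted total:
  Quizzes 76 × 0.12 = 9.12
  Practicals 42 × 0.18 = 7.56
  Weekly reports 85 × 0.39 = 33.15
  Participation 71 × 0.31 = 22.01
Sum = 71.84
71.84 is ≥ 69 and < 72 → C-

C-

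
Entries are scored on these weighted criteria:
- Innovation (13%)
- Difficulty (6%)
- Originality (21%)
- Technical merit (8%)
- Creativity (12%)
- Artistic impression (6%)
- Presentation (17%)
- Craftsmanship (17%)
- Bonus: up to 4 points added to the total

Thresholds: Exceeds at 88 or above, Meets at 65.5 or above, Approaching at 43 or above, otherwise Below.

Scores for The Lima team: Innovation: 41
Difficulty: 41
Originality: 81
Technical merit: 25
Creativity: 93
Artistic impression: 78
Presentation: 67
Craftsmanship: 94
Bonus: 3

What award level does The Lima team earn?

Weighted total:
  Innovation 41 × 0.13 = 5.33
  Difficulty 41 × 0.06 = 2.46
  Originality 81 × 0.21 = 17.01
  Technical merit 25 × 0.08 = 2
  Creativity 93 × 0.12 = 11.16
  Artistic impression 78 × 0.06 = 4.68
  Presentation 67 × 0.17 = 11.39
  Craftsmanship 94 × 0.17 = 15.98
Sum = 70.01
Bonus: 70.01 + 3 = 73.01
73.01 is ≥ 65.5 and < 88 → Meets

Meets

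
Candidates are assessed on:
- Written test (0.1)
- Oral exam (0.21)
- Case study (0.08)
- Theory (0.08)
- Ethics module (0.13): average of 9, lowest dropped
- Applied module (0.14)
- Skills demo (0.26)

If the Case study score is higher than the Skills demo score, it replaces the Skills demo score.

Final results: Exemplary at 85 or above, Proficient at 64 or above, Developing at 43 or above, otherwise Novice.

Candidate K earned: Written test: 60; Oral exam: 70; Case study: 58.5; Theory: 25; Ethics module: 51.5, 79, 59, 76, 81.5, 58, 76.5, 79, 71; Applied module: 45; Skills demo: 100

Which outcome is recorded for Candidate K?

Proficient

Ethics module: drop 51.5 → average of remaining 8 = 580/8 = 72.5
Case study (58.5) ≤ Skills demo (100), so Skills demo stays at 100.
Weighted total:
  Written test 60 × 0.1 = 6
  Oral exam 70 × 0.21 = 14.7
  Case study 58.5 × 0.08 = 4.68
  Theory 25 × 0.08 = 2
  Ethics module 72.5 × 0.13 = 9.425
  Applied module 45 × 0.14 = 6.3
  Skills demo 100 × 0.26 = 26
Sum = 69.105
69.105 is ≥ 64 and < 85 → Proficient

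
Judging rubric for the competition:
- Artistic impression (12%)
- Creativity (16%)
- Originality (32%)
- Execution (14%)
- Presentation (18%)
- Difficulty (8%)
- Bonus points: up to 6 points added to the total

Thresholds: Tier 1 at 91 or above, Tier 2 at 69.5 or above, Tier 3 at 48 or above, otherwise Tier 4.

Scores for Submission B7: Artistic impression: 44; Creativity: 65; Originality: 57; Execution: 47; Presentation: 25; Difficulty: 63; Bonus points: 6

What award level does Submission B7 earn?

Weighted total:
  Artistic impression 44 × 0.12 = 5.28
  Creativity 65 × 0.16 = 10.4
  Originality 57 × 0.32 = 18.24
  Execution 47 × 0.14 = 6.58
  Presentation 25 × 0.18 = 4.5
  Difficulty 63 × 0.08 = 5.04
Sum = 50.04
Bonus points: 50.04 + 6 = 56.04
56.04 is ≥ 48 and < 69.5 → Tier 3

Tier 3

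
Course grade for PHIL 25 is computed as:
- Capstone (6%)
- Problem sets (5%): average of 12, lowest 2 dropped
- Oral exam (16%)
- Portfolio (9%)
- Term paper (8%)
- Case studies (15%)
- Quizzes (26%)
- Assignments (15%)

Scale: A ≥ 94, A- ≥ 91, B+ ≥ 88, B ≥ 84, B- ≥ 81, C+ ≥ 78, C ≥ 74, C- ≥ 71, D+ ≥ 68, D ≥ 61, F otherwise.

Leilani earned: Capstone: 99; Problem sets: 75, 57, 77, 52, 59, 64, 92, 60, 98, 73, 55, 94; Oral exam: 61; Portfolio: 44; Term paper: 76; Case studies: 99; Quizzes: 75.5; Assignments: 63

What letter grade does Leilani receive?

C-

Problem sets: drop 52, 55 → average of remaining 10 = 749/10 = 74.9
Weighted total:
  Capstone 99 × 0.06 = 5.94
  Problem sets 74.9 × 0.05 = 3.745
  Oral exam 61 × 0.16 = 9.76
  Portfolio 44 × 0.09 = 3.96
  Term paper 76 × 0.08 = 6.08
  Case studies 99 × 0.15 = 14.85
  Quizzes 75.5 × 0.26 = 19.63
  Assignments 63 × 0.15 = 9.45
Sum = 73.415
73.415 is ≥ 71 and < 74 → C-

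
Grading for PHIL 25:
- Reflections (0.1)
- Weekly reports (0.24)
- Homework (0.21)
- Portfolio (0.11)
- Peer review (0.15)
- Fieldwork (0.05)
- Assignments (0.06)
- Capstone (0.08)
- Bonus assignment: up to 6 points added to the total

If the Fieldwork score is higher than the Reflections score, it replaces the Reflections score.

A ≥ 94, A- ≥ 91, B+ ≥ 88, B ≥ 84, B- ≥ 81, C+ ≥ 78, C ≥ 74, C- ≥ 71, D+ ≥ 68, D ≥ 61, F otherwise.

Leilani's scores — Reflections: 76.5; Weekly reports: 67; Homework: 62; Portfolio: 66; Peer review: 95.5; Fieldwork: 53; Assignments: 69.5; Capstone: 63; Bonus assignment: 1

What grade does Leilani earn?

Fieldwork (53) ≤ Reflections (76.5), so Reflections stays at 76.5.
Weighted total:
  Reflections 76.5 × 0.1 = 7.65
  Weekly reports 67 × 0.24 = 16.08
  Homework 62 × 0.21 = 13.02
  Portfolio 66 × 0.11 = 7.26
  Peer review 95.5 × 0.15 = 14.325
  Fieldwork 53 × 0.05 = 2.65
  Assignments 69.5 × 0.06 = 4.17
  Capstone 63 × 0.08 = 5.04
Sum = 70.195
Bonus assignment: 70.195 + 1 = 71.195
71.195 is ≥ 71 and < 74 → C-

C-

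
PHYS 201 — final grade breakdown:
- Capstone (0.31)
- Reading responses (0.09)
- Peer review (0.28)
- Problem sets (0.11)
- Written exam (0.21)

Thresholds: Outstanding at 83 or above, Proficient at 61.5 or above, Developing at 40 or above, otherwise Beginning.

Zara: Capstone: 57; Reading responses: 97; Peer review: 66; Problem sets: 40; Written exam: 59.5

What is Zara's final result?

Weighted total:
  Capstone 57 × 0.31 = 17.67
  Reading responses 97 × 0.09 = 8.73
  Peer review 66 × 0.28 = 18.48
  Problem sets 40 × 0.11 = 4.4
  Written exam 59.5 × 0.21 = 12.495
Sum = 61.775
61.775 is ≥ 61.5 and < 83 → Proficient

Proficient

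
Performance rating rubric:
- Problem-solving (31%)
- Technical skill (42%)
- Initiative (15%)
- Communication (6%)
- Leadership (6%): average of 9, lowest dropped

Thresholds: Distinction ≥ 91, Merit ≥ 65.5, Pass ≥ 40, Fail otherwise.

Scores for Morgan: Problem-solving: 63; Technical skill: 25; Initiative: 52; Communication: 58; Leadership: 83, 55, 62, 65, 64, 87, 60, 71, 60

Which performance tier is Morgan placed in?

Leadership: drop 55 → average of remaining 8 = 552/8 = 69
Weighted total:
  Problem-solving 63 × 0.31 = 19.53
  Technical skill 25 × 0.42 = 10.5
  Initiative 52 × 0.15 = 7.8
  Communication 58 × 0.06 = 3.48
  Leadership 69 × 0.06 = 4.14
Sum = 45.45
45.45 is ≥ 40 and < 65.5 → Pass

Pass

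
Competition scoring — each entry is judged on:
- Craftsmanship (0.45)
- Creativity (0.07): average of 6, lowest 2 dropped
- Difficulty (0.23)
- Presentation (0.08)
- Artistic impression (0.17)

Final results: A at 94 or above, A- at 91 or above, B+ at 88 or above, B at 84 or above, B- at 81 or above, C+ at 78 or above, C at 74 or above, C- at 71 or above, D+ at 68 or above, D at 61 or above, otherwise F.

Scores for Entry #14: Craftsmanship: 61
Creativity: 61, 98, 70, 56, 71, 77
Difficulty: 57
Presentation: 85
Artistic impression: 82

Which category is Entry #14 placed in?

D

Creativity: drop 56, 61 → average of remaining 4 = 316/4 = 79
Weighted total:
  Craftsmanship 61 × 0.45 = 27.45
  Creativity 79 × 0.07 = 5.53
  Difficulty 57 × 0.23 = 13.11
  Presentation 85 × 0.08 = 6.8
  Artistic impression 82 × 0.17 = 13.94
Sum = 66.83
66.83 is ≥ 61 and < 68 → D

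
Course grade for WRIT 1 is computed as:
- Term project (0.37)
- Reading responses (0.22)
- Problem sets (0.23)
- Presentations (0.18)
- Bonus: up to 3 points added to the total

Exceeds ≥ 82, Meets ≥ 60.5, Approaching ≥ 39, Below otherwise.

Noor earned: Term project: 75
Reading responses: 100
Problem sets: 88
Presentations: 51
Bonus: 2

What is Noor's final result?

Weighted total:
  Term project 75 × 0.37 = 27.75
  Reading responses 100 × 0.22 = 22
  Problem sets 88 × 0.23 = 20.24
  Presentations 51 × 0.18 = 9.18
Sum = 79.17
Bonus: 79.17 + 2 = 81.17
81.17 is ≥ 60.5 and < 82 → Meets

Meets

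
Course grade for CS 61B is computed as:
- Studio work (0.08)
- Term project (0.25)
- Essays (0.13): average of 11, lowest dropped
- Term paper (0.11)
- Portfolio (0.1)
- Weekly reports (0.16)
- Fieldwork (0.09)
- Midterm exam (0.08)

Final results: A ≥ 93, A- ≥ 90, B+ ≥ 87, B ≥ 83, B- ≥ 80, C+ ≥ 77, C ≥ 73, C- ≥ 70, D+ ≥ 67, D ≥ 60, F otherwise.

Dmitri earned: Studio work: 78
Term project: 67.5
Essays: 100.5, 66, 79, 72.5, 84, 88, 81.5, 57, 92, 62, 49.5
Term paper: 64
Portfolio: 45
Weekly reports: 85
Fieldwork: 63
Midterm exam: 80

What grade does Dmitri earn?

C-

Essays: drop 49.5 → average of remaining 10 = 782.5/10 = 78.25
Weighted total:
  Studio work 78 × 0.08 = 6.24
  Term project 67.5 × 0.25 = 16.875
  Essays 78.25 × 0.13 = 10.1725
  Term paper 64 × 0.11 = 7.04
  Portfolio 45 × 0.1 = 4.5
  Weekly reports 85 × 0.16 = 13.6
  Fieldwork 63 × 0.09 = 5.67
  Midterm exam 80 × 0.08 = 6.4
Sum = 70.4975
70.4975 is ≥ 70 and < 73 → C-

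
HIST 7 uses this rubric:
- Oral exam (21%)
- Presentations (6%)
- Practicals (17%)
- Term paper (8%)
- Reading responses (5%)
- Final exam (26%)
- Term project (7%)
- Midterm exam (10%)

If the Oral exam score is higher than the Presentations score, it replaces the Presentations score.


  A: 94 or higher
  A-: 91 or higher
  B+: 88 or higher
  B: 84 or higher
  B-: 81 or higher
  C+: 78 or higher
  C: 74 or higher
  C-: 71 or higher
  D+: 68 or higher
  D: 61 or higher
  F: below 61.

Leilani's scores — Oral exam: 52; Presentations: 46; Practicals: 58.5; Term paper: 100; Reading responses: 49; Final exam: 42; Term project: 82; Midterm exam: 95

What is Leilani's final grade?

Oral exam (52) > Presentations (46), so Presentations counts as 52.
Weighted total:
  Oral exam 52 × 0.21 = 10.92
  Presentations 52 × 0.06 = 3.12
  Practicals 58.5 × 0.17 = 9.945
  Term paper 100 × 0.08 = 8
  Reading responses 49 × 0.05 = 2.45
  Final exam 42 × 0.26 = 10.92
  Term project 82 × 0.07 = 5.74
  Midterm exam 95 × 0.1 = 9.5
Sum = 60.595
60.595 < 61 → F

F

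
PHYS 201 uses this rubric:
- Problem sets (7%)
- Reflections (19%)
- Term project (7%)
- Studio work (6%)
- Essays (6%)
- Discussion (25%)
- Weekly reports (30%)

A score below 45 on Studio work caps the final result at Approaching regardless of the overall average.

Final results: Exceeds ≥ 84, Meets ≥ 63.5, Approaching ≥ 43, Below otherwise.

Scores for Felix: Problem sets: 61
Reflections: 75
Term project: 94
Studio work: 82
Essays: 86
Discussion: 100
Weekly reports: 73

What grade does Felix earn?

Meets

Studio work score 82 ≥ 45: minimum met.
Weighted total:
  Problem sets 61 × 0.07 = 4.27
  Reflections 75 × 0.19 = 14.25
  Term project 94 × 0.07 = 6.58
  Studio work 82 × 0.06 = 4.92
  Essays 86 × 0.06 = 5.16
  Discussion 100 × 0.25 = 25
  Weekly reports 73 × 0.3 = 21.9
Sum = 82.08
82.08 is ≥ 63.5 and < 84 → Meets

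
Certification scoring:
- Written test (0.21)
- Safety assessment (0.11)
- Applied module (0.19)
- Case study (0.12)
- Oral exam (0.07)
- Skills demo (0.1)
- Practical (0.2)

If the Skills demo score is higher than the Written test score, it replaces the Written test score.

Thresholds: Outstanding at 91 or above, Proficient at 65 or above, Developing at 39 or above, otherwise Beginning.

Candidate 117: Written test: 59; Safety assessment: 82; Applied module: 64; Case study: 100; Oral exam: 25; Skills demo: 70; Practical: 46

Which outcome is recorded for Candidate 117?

Proficient

Skills demo (70) > Written test (59), so Written test counts as 70.
Weighted total:
  Written test 70 × 0.21 = 14.7
  Safety assessment 82 × 0.11 = 9.02
  Applied module 64 × 0.19 = 12.16
  Case study 100 × 0.12 = 12
  Oral exam 25 × 0.07 = 1.75
  Skills demo 70 × 0.1 = 7
  Practical 46 × 0.2 = 9.2
Sum = 65.83
65.83 is ≥ 65 and < 91 → Proficient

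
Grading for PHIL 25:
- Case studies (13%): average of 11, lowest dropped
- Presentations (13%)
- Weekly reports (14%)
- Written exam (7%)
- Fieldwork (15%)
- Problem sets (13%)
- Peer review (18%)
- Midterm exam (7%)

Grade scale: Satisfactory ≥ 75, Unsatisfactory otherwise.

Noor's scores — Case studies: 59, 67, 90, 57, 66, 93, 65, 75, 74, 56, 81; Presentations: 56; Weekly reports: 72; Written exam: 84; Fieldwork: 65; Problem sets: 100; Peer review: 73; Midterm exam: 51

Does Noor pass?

Unsatisfactory

Case studies: drop 56 → average of remaining 10 = 727/10 = 72.7
Weighted total:
  Case studies 72.7 × 0.13 = 9.451
  Presentations 56 × 0.13 = 7.28
  Weekly reports 72 × 0.14 = 10.08
  Written exam 84 × 0.07 = 5.88
  Fieldwork 65 × 0.15 = 9.75
  Problem sets 100 × 0.13 = 13
  Peer review 73 × 0.18 = 13.14
  Midterm exam 51 × 0.07 = 3.57
Sum = 72.151
72.151 < 75 → Unsatisfactory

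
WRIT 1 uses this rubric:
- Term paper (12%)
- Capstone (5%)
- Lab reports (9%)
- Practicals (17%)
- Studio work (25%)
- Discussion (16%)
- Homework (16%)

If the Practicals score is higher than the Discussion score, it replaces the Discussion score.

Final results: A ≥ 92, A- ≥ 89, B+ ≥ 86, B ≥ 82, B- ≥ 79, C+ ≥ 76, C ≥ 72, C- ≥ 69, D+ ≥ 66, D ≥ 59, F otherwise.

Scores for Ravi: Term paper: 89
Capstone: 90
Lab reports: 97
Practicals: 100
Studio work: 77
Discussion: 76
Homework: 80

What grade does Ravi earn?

B+

Practicals (100) > Discussion (76), so Discussion counts as 100.
Weighted total:
  Term paper 89 × 0.12 = 10.68
  Capstone 90 × 0.05 = 4.5
  Lab reports 97 × 0.09 = 8.73
  Practicals 100 × 0.17 = 17
  Studio work 77 × 0.25 = 19.25
  Discussion 100 × 0.16 = 16
  Homework 80 × 0.16 = 12.8
Sum = 88.96
88.96 is ≥ 86 and < 89 → B+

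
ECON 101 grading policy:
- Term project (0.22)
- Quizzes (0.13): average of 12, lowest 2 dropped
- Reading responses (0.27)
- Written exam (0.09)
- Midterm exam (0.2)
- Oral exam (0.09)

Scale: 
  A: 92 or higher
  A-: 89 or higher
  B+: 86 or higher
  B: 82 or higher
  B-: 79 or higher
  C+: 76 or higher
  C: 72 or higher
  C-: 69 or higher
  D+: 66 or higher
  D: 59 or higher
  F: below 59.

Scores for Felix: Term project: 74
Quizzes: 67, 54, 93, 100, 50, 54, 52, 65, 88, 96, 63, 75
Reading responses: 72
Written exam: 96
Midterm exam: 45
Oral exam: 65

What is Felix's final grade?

C-

Quizzes: drop 50, 52 → average of remaining 10 = 755/10 = 75.5
Weighted total:
  Term project 74 × 0.22 = 16.28
  Quizzes 75.5 × 0.13 = 9.815
  Reading responses 72 × 0.27 = 19.44
  Written exam 96 × 0.09 = 8.64
  Midterm exam 45 × 0.2 = 9
  Oral exam 65 × 0.09 = 5.85
Sum = 69.025
69.025 is ≥ 69 and < 72 → C-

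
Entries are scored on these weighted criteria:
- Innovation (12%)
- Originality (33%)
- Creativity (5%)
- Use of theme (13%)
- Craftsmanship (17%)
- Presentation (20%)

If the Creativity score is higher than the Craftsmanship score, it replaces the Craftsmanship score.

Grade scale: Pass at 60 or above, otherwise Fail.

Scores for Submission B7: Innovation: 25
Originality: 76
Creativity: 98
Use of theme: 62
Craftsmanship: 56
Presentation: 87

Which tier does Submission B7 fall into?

Creativity (98) > Craftsmanship (56), so Craftsmanship counts as 98.
Weighted total:
  Innovation 25 × 0.12 = 3
  Originality 76 × 0.33 = 25.08
  Creativity 98 × 0.05 = 4.9
  Use of theme 62 × 0.13 = 8.06
  Craftsmanship 98 × 0.17 = 16.66
  Presentation 87 × 0.2 = 17.4
Sum = 75.1
75.1 ≥ 60 → Pass

Pass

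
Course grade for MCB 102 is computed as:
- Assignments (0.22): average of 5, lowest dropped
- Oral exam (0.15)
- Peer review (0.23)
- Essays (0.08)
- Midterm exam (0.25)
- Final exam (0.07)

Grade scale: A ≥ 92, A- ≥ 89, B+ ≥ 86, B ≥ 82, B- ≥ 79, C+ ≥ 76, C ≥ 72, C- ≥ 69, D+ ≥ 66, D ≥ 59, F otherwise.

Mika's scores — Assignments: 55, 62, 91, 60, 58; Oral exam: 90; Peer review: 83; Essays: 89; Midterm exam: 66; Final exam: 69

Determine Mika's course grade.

Assignments: drop 55 → average of remaining 4 = 271/4 = 67.75
Weighted total:
  Assignments 67.75 × 0.22 = 14.905
  Oral exam 90 × 0.15 = 13.5
  Peer review 83 × 0.23 = 19.09
  Essays 89 × 0.08 = 7.12
  Midterm exam 66 × 0.25 = 16.5
  Final exam 69 × 0.07 = 4.83
Sum = 75.945
75.945 is ≥ 72 and < 76 → C

C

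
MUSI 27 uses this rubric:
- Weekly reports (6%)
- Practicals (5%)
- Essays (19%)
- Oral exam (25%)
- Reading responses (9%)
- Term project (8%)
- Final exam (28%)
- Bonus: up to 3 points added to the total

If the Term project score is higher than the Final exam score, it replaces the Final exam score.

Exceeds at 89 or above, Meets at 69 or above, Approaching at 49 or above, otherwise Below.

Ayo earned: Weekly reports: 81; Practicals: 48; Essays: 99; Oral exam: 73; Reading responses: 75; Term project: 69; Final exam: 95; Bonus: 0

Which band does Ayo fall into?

Meets

Term project (69) ≤ Final exam (95), so Final exam stays at 95.
Weighted total:
  Weekly reports 81 × 0.06 = 4.86
  Practicals 48 × 0.05 = 2.4
  Essays 99 × 0.19 = 18.81
  Oral exam 73 × 0.25 = 18.25
  Reading responses 75 × 0.09 = 6.75
  Term project 69 × 0.08 = 5.52
  Final exam 95 × 0.28 = 26.6
Sum = 83.19
Bonus: 83.19 + 0 = 83.19
83.19 is ≥ 69 and < 89 → Meets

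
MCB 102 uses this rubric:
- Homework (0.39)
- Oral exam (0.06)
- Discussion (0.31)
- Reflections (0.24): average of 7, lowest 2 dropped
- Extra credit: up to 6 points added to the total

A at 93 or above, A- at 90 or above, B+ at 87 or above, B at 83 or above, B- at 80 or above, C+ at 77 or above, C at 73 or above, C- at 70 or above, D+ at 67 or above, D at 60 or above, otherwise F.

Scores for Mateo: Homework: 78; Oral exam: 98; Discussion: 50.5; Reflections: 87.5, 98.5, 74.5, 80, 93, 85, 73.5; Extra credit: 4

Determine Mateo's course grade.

C+

Reflections: drop 73.5, 74.5 → average of remaining 5 = 444/5 = 88.8
Weighted total:
  Homework 78 × 0.39 = 30.42
  Oral exam 98 × 0.06 = 5.88
  Discussion 50.5 × 0.31 = 15.655
  Reflections 88.8 × 0.24 = 21.312
Sum = 73.267
Extra credit: 73.267 + 4 = 77.267
77.267 is ≥ 77 and < 80 → C+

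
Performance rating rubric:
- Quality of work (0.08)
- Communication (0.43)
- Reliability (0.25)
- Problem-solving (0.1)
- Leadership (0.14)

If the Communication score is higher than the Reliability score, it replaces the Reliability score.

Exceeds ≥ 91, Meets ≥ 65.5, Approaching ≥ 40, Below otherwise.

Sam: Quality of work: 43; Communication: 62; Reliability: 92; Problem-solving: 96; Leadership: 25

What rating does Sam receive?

Meets

Communication (62) ≤ Reliability (92), so Reliability stays at 92.
Weighted total:
  Quality of work 43 × 0.08 = 3.44
  Communication 62 × 0.43 = 26.66
  Reliability 92 × 0.25 = 23
  Problem-solving 96 × 0.1 = 9.6
  Leadership 25 × 0.14 = 3.5
Sum = 66.2
66.2 is ≥ 65.5 and < 91 → Meets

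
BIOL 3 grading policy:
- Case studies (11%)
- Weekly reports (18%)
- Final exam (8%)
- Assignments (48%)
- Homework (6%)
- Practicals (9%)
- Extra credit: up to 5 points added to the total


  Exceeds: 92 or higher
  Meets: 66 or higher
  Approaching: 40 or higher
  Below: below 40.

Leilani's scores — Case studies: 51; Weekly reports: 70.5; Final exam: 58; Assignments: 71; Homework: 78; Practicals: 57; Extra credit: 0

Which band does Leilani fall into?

Weighted total:
  Case studies 51 × 0.11 = 5.61
  Weekly reports 70.5 × 0.18 = 12.69
  Final exam 58 × 0.08 = 4.64
  Assignments 71 × 0.48 = 34.08
  Homework 78 × 0.06 = 4.68
  Practicals 57 × 0.09 = 5.13
Sum = 66.83
Extra credit: 66.83 + 0 = 66.83
66.83 is ≥ 66 and < 92 → Meets

Meets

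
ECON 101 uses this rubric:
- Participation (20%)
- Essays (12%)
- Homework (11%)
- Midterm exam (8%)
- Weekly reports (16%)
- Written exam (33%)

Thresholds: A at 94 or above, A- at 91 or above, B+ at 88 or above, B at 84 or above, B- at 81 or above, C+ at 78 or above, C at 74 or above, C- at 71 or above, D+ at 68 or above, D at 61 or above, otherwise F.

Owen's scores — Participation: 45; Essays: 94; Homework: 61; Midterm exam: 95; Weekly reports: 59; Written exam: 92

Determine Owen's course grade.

C

Weighted total:
  Participation 45 × 0.2 = 9
  Essays 94 × 0.12 = 11.28
  Homework 61 × 0.11 = 6.71
  Midterm exam 95 × 0.08 = 7.6
  Weekly reports 59 × 0.16 = 9.44
  Written exam 92 × 0.33 = 30.36
Sum = 74.39
74.39 is ≥ 74 and < 78 → C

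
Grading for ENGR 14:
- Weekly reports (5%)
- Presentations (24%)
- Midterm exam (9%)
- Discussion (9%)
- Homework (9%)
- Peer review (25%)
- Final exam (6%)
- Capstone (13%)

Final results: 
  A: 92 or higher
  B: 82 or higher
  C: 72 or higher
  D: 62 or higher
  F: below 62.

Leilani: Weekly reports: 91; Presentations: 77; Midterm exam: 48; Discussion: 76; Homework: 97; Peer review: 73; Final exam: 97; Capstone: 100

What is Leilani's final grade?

Weighted total:
  Weekly reports 91 × 0.05 = 4.55
  Presentations 77 × 0.24 = 18.48
  Midterm exam 48 × 0.09 = 4.32
  Discussion 76 × 0.09 = 6.84
  Homework 97 × 0.09 = 8.73
  Peer review 73 × 0.25 = 18.25
  Final exam 97 × 0.06 = 5.82
  Capstone 100 × 0.13 = 13
Sum = 79.99
79.99 is ≥ 72 and < 82 → C

C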